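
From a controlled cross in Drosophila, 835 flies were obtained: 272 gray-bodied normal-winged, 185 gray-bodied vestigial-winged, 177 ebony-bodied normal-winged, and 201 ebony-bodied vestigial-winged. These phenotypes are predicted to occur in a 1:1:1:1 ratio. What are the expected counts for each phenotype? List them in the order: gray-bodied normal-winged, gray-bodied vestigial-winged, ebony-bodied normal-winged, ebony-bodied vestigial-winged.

Under the 1:1:1:1 hypothesis (Σ ratio = 4, N = 835):
  gray-bodied normal-winged: 835 × 1/4 = 208.75
  gray-bodied vestigial-winged: 835 × 1/4 = 208.75
  ebony-bodied normal-winged: 835 × 1/4 = 208.75
  ebony-bodied vestigial-winged: 835 × 1/4 = 208.75

208.75, 208.75, 208.75, 208.75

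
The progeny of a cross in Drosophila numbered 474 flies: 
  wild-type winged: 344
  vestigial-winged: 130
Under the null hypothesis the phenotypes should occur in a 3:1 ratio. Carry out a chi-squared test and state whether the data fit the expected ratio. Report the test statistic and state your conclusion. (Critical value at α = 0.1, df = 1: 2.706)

1.488; consistent

Total ratio parts = 4. Expected numbers out of 474:
  wild-type winged: 474 × 3/4 = 355.5
  vestigial-winged: 474 × 1/4 = 118.5
χ² = Σ (O − E)² / E
  wild-type winged: (344 − 355.5)² / 355.5 = 0.3720
  vestigial-winged: (130 − 118.5)² / 118.5 = 1.1160
χ² = 0.3720 + 1.1160 = 1.488
Degrees of freedom = 2 − 1 = 1; critical value at α = 0.1 is 2.706.
Since 1.488 < 2.706, we fail to reject the null hypothesis — the data are consistent with the 3:1 ratio.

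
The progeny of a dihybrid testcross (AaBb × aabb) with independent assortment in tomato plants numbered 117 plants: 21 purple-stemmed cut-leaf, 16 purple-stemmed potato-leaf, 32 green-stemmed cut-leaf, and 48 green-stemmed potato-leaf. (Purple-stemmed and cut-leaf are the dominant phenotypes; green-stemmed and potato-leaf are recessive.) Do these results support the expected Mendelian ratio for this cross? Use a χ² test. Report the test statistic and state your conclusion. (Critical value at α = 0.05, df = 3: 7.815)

20.607; not consistent

A dihybrid testcross with independent assortment gives a 1:1:1:1 ratio.
Total ratio parts = 4. Expected numbers out of 117:
  purple-stemmed cut-leaf: 117 × 1/4 = 29.25
  purple-stemmed potato-leaf: 117 × 1/4 = 29.25
  green-stemmed cut-leaf: 117 × 1/4 = 29.25
  green-stemmed potato-leaf: 117 × 1/4 = 29.25
χ² = Σ (O − E)² / E
  purple-stemmed cut-leaf: (21 − 29.25)² / 29.25 = 2.3269
  purple-stemmed potato-leaf: (16 − 29.25)² / 29.25 = 6.0021
  green-stemmed cut-leaf: (32 − 29.25)² / 29.25 = 0.2585
  green-stemmed potato-leaf: (48 − 29.25)² / 29.25 = 12.0192
χ² = 2.3269 + 6.0021 + 0.2585 + 12.0192 = 20.6067 ≈ 20.607
Degrees of freedom = 4 − 1 = 3; critical value at α = 0.05 is 7.815.
Since 20.607 > 7.815, we reject the null hypothesis — the data do not fit the 1:1:1:1 ratio.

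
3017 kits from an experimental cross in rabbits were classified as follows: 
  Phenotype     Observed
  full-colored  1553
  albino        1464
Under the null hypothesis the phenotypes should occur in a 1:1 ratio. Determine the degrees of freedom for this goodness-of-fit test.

1

A goodness-of-fit test with 2 phenotype classes has df = 2 − 1 = 1.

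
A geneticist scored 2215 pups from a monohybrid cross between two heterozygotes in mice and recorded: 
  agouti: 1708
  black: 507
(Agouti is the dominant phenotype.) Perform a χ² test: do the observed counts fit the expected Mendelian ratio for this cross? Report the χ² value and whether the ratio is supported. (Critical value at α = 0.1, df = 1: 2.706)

For a monohybrid cross between heterozygotes with complete dominance, the expected phenotypic ratio is 3:1.
Expected counts for N = 2215 under a 3:1 ratio (total parts = 4):
  agouti: 2215 × 3/4 = 1661.25
  black: 2215 × 1/4 = 553.75
χ² = Σ (O − E)² / E
  agouti: (1708 − 1661.25)² / 1661.25 = 1.3156
  black: (507 − 553.75)² / 553.75 = 3.9468
χ² = 1.3156 + 3.9468 = 5.2624 ≈ 5.262
Degrees of freedom = 2 − 1 = 1; critical value at α = 0.1 is 2.706.
Since 5.262 > 2.706, we reject the null hypothesis — the data do not fit the 3:1 ratio.

5.262; not consistent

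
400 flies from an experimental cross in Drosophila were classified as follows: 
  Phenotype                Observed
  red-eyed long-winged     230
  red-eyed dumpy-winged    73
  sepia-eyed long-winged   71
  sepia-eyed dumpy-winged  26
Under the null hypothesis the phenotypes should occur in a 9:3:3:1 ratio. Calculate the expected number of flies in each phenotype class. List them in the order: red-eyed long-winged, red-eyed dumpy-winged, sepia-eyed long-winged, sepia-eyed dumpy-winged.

225, 75, 75, 25

Under the 9:3:3:1 hypothesis (Σ ratio = 16, N = 400):
  red-eyed long-winged: 400 × 9/16 = 225
  red-eyed dumpy-winged: 400 × 3/16 = 75
  sepia-eyed long-winged: 400 × 3/16 = 75
  sepia-eyed dumpy-winged: 400 × 1/16 = 25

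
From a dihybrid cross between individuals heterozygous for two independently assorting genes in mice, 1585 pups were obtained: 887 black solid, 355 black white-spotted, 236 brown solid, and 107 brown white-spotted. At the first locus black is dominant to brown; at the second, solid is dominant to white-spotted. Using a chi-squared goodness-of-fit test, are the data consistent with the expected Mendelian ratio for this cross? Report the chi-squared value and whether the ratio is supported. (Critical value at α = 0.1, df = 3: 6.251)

24.504; not consistent

A dihybrid F₂ with independent assortment and complete dominance at both loci gives a 9:3:3:1 phenotypic ratio.
The 9:3:3:1 ratio has 16 parts, so with N = 1585 the expected counts are:
  black solid: 1585 × 9/16 = 891.5625
  black white-spotted: 1585 × 3/16 = 297.1875
  brown solid: 1585 × 3/16 = 297.1875
  brown white-spotted: 1585 × 1/16 = 99.0625
χ² = Σ (O − E)² / E
  black solid: (887 − 891.5625)² / 891.5625 = 0.0233
  black white-spotted: (355 − 297.1875)² / 297.1875 = 11.2464
  brown solid: (236 − 297.1875)² / 297.1875 = 12.5978
  brown white-spotted: (107 − 99.0625)² / 99.0625 = 0.6360
χ² = 0.0233 + 11.2464 + 12.5978 + 0.6360 = 24.5035 ≈ 24.504
Degrees of freedom = 4 − 1 = 3; critical value at α = 0.1 is 6.251.
Since 24.504 > 6.251, we reject the null hypothesis — the data do not fit the 9:3:3:1 ratio.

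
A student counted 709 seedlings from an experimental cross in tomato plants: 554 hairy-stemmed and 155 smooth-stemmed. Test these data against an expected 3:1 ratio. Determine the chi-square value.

3.724

Total ratio parts = 4. Expected numbers out of 709:
  hairy-stemmed: 709 × 3/4 = 531.75
  smooth-stemmed: 709 × 1/4 = 177.25
χ² = Σ (O − E)² / E
  hairy-stemmed: (554 − 531.75)² / 531.75 = 0.9310
  smooth-stemmed: (155 − 177.25)² / 177.25 = 2.7930
χ² = 0.9310 + 2.7930 = 3.724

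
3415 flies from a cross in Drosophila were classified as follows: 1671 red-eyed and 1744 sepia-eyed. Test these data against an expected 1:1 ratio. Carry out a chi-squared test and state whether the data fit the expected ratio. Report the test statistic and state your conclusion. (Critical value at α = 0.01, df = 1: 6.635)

1.560; consistent

The 1:1 ratio has 2 parts, so with N = 3415 the expected counts are:
  red-eyed: 3415 × 1/2 = 1707.5
  sepia-eyed: 3415 × 1/2 = 1707.5
χ² = Σ (O − E)² / E
  red-eyed: (1671 − 1707.5)² / 1707.5 = 0.7802
  sepia-eyed: (1744 − 1707.5)² / 1707.5 = 0.7802
χ² = 0.7802 + 0.7802 = 1.5604 ≈ 1.560
Degrees of freedom = 2 − 1 = 1; critical value at α = 0.01 is 6.635.
Since 1.560 < 6.635, we fail to reject the null hypothesis — the data are consistent with the 1:1 ratio.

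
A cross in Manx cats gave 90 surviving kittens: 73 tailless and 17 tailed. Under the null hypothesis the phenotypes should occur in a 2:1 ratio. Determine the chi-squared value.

8.450

Under the 2:1 hypothesis (Σ ratio = 3, N = 90):
  tailless: 90 × 2/3 = 60
  tailed: 90 × 1/3 = 30
χ² = Σ (O − E)² / E
  tailless: (73 − 60)² / 60 = 2.8167
  tailed: (17 − 30)² / 30 = 5.6333
χ² = 2.8167 + 5.6333 = 8.450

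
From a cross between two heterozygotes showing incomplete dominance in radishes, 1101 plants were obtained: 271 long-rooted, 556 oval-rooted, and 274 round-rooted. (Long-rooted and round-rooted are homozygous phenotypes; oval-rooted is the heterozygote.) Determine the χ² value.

With incomplete dominance, a heterozygote × heterozygote cross gives a 1:2:1 phenotypic ratio.
The 1:2:1 ratio has 4 parts, so with N = 1101 the expected counts are:
  long-rooted: 1101 × 1/4 = 275.25
  oval-rooted: 1101 × 2/4 = 550.5
  round-rooted: 1101 × 1/4 = 275.25
χ² = Σ (O − E)² / E
  long-rooted: (271 − 275.25)² / 275.25 = 0.0656
  oval-rooted: (556 − 550.5)² / 550.5 = 0.0550
  round-rooted: (274 − 275.25)² / 275.25 = 0.0057
χ² = 0.0656 + 0.0550 + 0.0057 = 0.1263 ≈ 0.126

0.126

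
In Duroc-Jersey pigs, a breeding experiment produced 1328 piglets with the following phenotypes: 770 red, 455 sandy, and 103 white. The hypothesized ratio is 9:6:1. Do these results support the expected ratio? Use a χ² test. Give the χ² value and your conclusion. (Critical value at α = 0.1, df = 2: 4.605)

Total ratio parts = 16. Expected numbers out of 1328:
  red: 1328 × 9/16 = 747
  sandy: 1328 × 6/16 = 498
  white: 1328 × 1/16 = 83
χ² = Σ (O − E)² / E
  red: (770 − 747)² / 747 = 0.7082
  sandy: (455 − 498)² / 498 = 3.7129
  white: (103 − 83)² / 83 = 4.8193
χ² = 0.7082 + 3.7129 + 4.8193 = 9.2404 ≈ 9.240
Degrees of freedom = 3 − 1 = 2; critical value at α = 0.1 is 4.605.
Since 9.240 > 4.605, we reject the null hypothesis — the data do not fit the 9:6:1 ratio.

9.240; not consistent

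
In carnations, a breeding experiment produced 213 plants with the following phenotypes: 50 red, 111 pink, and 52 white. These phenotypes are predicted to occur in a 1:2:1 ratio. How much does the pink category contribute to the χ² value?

0.190

Expected counts for N = 213 under a 1:2:1 ratio (total parts = 4):
  red: 213 × 1/4 = 53.25
  pink: 213 × 2/4 = 106.5
  white: 213 × 1/4 = 53.25
Contribution of pink: (111 − 106.5)² / 106.5 = 0.1901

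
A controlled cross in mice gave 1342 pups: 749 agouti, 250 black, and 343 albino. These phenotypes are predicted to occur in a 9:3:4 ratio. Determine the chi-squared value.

Total ratio parts = 16. Expected numbers out of 1342:
  agouti: 1342 × 9/16 = 754.875
  black: 1342 × 3/16 = 251.625
  albino: 1342 × 4/16 = 335.5
χ² = Σ (O − E)² / E
  agouti: (749 − 754.875)² / 754.875 = 0.0457
  black: (250 − 251.625)² / 251.625 = 0.0105
  albino: (343 − 335.5)² / 335.5 = 0.1677
χ² = 0.0457 + 0.0105 + 0.1677 = 0.2239 ≈ 0.224

0.224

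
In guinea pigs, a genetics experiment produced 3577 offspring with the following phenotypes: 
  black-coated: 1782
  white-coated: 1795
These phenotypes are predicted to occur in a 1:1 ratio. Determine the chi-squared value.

Expected counts for N = 3577 under a 1:1 ratio (total parts = 2):
  black-coated: 3577 × 1/2 = 1788.5
  white-coated: 3577 × 1/2 = 1788.5
χ² = Σ (O − E)² / E
  black-coated: (1782 − 1788.5)² / 1788.5 = 0.0236
  white-coated: (1795 − 1788.5)² / 1788.5 = 0.0236
χ² = 0.0236 + 0.0236 = 0.0472 ≈ 0.047

0.047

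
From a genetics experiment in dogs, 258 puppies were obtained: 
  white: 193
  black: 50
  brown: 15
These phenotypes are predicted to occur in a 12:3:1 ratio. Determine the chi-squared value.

Under the 12:3:1 hypothesis (Σ ratio = 16, N = 258):
  white: 258 × 12/16 = 193.5
  black: 258 × 3/16 = 48.375
  brown: 258 × 1/16 = 16.125
χ² = Σ (O − E)² / E
  white: (193 − 193.5)² / 193.5 = 0.0013
  black: (50 − 48.375)² / 48.375 = 0.0546
  brown: (15 − 16.125)² / 16.125 = 0.0785
χ² = 0.0013 + 0.0546 + 0.0785 = 0.1344 ≈ 0.134

0.134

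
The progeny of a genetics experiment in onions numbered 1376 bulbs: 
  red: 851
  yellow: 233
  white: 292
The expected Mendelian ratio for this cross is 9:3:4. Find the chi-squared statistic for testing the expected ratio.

The 9:3:4 ratio has 16 parts, so with N = 1376 the expected counts are:
  red: 1376 × 9/16 = 774
  yellow: 1376 × 3/16 = 258
  white: 1376 × 4/16 = 344
χ² = Σ (O − E)² / E
  red: (851 − 774)² / 774 = 7.6602
  yellow: (233 − 258)² / 258 = 2.4225
  white: (292 − 344)² / 344 = 7.8605
χ² = 7.6602 + 2.4225 + 7.8605 = 17.9432 ≈ 17.943

17.943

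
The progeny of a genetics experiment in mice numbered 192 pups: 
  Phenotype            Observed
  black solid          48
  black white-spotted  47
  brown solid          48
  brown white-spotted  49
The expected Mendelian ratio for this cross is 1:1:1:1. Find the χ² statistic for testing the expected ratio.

0.042

The 1:1:1:1 ratio has 4 parts, so with N = 192 the expected counts are:
  black solid: 192 × 1/4 = 48
  black white-spotted: 192 × 1/4 = 48
  brown solid: 192 × 1/4 = 48
  brown white-spotted: 192 × 1/4 = 48
χ² = Σ (O − E)² / E
  black solid: (48 − 48)² / 48 = 0.0000
  black white-spotted: (47 − 48)² / 48 = 0.0208
  brown solid: (48 − 48)² / 48 = 0.0000
  brown white-spotted: (49 − 48)² / 48 = 0.0208
χ² = 0.0000 + 0.0208 + 0.0000 + 0.0208 = 0.0416 ≈ 0.042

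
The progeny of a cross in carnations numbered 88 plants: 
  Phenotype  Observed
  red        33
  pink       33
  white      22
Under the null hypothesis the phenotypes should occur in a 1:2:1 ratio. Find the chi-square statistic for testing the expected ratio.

8.250

Total ratio parts = 4. Expected numbers out of 88:
  red: 88 × 1/4 = 22
  pink: 88 × 2/4 = 44
  white: 88 × 1/4 = 22
χ² = Σ (O − E)² / E
  red: (33 − 22)² / 22 = 5.5000
  pink: (33 − 44)² / 44 = 2.7500
  white: (22 − 22)² / 22 = 0.0000
χ² = 5.5000 + 2.7500 + 0.0000 = 8.250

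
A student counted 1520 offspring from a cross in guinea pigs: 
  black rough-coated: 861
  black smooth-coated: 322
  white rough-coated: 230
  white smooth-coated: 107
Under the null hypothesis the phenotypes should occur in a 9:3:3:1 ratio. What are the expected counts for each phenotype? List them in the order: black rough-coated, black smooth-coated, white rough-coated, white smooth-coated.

855, 285, 285, 95

Expected counts for N = 1520 under a 9:3:3:1 ratio (total parts = 16):
  black rough-coated: 1520 × 9/16 = 855
  black smooth-coated: 1520 × 3/16 = 285
  white rough-coated: 1520 × 3/16 = 285
  white smooth-coated: 1520 × 1/16 = 95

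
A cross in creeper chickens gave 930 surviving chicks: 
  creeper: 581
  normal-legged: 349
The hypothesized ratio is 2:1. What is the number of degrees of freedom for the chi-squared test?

A goodness-of-fit test with 2 phenotype classes has df = 2 − 1 = 1.

1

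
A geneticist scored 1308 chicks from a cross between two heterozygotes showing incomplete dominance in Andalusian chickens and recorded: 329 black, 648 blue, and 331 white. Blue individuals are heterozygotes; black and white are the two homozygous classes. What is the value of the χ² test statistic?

With incomplete dominance, a heterozygote × heterozygote cross gives a 1:2:1 phenotypic ratio.
The 1:2:1 ratio has 4 parts, so with N = 1308 the expected counts are:
  black: 1308 × 1/4 = 327
  blue: 1308 × 2/4 = 654
  white: 1308 × 1/4 = 327
χ² = Σ (O − E)² / E
  black: (329 − 327)² / 327 = 0.0122
  blue: (648 − 654)² / 654 = 0.0550
  white: (331 − 327)² / 327 = 0.0489
χ² = 0.0122 + 0.0550 + 0.0489 = 0.1161 ≈ 0.116

0.116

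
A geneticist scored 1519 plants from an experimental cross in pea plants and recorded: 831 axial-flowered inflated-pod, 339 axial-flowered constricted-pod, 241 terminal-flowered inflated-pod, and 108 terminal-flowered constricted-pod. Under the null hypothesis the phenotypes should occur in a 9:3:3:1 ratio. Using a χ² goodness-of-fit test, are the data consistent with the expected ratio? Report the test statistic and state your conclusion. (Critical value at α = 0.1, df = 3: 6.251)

19.489; not consistent

Total ratio parts = 16. Expected numbers out of 1519:
  axial-flowered inflated-pod: 1519 × 9/16 = 854.4375
  axial-flowered constricted-pod: 1519 × 3/16 = 284.8125
  terminal-flowered inflated-pod: 1519 × 3/16 = 284.8125
  terminal-flowered constricted-pod: 1519 × 1/16 = 94.9375
χ² = Σ (O − E)² / E
  axial-flowered inflated-pod: (831 − 854.4375)² / 854.4375 = 0.6429
  axial-flowered constricted-pod: (339 − 284.8125)² / 284.8125 = 10.3095
  terminal-flowered inflated-pod: (241 − 284.8125)² / 284.8125 = 6.7396
  terminal-flowered constricted-pod: (108 − 94.9375)² / 94.9375 = 1.7973
χ² = 0.6429 + 10.3095 + 6.7396 + 1.7973 = 19.4893 ≈ 19.489
Degrees of freedom = 4 − 1 = 3; critical value at α = 0.1 is 6.251.
Since 19.489 > 6.251, we reject the null hypothesis — the data do not fit the 9:3:3:1 ratio.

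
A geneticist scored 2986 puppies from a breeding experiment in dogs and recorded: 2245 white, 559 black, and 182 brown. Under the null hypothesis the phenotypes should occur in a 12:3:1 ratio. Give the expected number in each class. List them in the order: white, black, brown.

2239.5, 559.875, 186.625

Total ratio parts = 16. Expected numbers out of 2986:
  white: 2986 × 12/16 = 2239.5
  black: 2986 × 3/16 = 559.875
  brown: 2986 × 1/16 = 186.625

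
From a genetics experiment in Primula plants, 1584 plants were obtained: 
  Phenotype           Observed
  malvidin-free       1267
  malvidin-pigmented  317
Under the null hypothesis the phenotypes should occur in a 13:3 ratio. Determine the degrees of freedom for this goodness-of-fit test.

1

A goodness-of-fit test with 2 phenotype classes has df = 2 − 1 = 1.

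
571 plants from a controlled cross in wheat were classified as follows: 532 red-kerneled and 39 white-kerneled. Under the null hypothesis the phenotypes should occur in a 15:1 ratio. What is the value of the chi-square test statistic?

Under the 15:1 hypothesis (Σ ratio = 16, N = 571):
  red-kerneled: 571 × 15/16 = 535.3125
  white-kerneled: 571 × 1/16 = 35.6875
χ² = Σ (O − E)² / E
  red-kerneled: (532 − 535.3125)² / 535.3125 = 0.0205
  white-kerneled: (39 − 35.6875)² / 35.6875 = 0.3075
χ² = 0.0205 + 0.3075 = 0.328

0.328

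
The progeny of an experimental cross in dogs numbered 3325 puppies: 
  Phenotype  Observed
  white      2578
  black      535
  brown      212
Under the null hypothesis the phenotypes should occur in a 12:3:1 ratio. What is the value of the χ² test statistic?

15.476

The 12:3:1 ratio has 16 parts, so with N = 3325 the expected counts are:
  white: 3325 × 12/16 = 2493.75
  black: 3325 × 3/16 = 623.4375
  brown: 3325 × 1/16 = 207.8125
χ² = Σ (O − E)² / E
  white: (2578 − 2493.75)² / 2493.75 = 2.8463
  black: (535 − 623.4375)² / 623.4375 = 12.5453
  brown: (212 − 207.8125)² / 207.8125 = 0.0844
χ² = 2.8463 + 12.5453 + 0.0844 = 15.476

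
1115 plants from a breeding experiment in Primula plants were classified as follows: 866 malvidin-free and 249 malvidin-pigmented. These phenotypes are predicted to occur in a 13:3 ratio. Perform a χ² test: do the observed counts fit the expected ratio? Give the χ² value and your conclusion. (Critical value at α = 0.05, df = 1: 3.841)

The 13:3 ratio has 16 parts, so with N = 1115 the expected counts are:
  malvidin-free: 1115 × 13/16 = 905.9375
  malvidin-pigmented: 1115 × 3/16 = 209.0625
χ² = Σ (O − E)² / E
  malvidin-free: (866 − 905.9375)² / 905.9375 = 1.7606
  malvidin-pigmented: (249 − 209.0625)² / 209.0625 = 7.6293
χ² = 1.7606 + 7.6293 = 9.3899 ≈ 9.390
Degrees of freedom = 2 − 1 = 1; critical value at α = 0.05 is 3.841.
Since 9.390 > 3.841, we reject the null hypothesis — the data do not fit the 13:3 ratio.

9.390; not consistent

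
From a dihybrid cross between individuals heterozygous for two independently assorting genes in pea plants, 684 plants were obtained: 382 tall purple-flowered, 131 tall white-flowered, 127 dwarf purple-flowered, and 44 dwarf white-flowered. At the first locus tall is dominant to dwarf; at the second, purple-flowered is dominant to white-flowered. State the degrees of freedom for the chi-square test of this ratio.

A dihybrid F₂ with independent assortment and complete dominance at both loci gives a 9:3:3:1 phenotypic ratio.
A goodness-of-fit test with 4 phenotype classes has df = 4 − 1 = 3.

3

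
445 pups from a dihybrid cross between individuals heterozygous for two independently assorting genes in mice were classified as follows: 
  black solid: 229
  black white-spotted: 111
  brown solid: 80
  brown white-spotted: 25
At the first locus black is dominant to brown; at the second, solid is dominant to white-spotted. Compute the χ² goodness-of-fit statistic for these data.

11.346

A dihybrid F₂ with independent assortment and complete dominance at both loci gives a 9:3:3:1 phenotypic ratio.
Total ratio parts = 16. Expected numbers out of 445:
  black solid: 445 × 9/16 = 250.3125
  black white-spotted: 445 × 3/16 = 83.4375
  brown solid: 445 × 3/16 = 83.4375
  brown white-spotted: 445 × 1/16 = 27.8125
χ² = Σ (O − E)² / E
  black solid: (229 − 250.3125)² / 250.3125 = 1.8146
  black white-spotted: (111 − 83.4375)² / 83.4375 = 9.1049
  brown solid: (80 − 83.4375)² / 83.4375 = 0.1416
  brown white-spotted: (25 − 27.8125)² / 27.8125 = 0.2844
χ² = 1.8146 + 9.1049 + 0.1416 + 0.2844 = 11.3455 ≈ 11.346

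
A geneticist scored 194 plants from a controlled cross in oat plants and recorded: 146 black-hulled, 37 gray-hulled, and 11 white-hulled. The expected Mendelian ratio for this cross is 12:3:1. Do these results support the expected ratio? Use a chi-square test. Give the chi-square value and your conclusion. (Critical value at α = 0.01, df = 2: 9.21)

0.117; consistent

Total ratio parts = 16. Expected numbers out of 194:
  black-hulled: 194 × 12/16 = 145.5
  gray-hulled: 194 × 3/16 = 36.375
  white-hulled: 194 × 1/16 = 12.125
χ² = Σ (O − E)² / E
  black-hulled: (146 − 145.5)² / 145.5 = 0.0017
  gray-hulled: (37 − 36.375)² / 36.375 = 0.0107
  white-hulled: (11 − 12.125)² / 12.125 = 0.1044
χ² = 0.0017 + 0.0107 + 0.1044 = 0.1168 ≈ 0.117
Degrees of freedom = 3 − 1 = 2; critical value at α = 0.01 is 9.21.
Since 0.117 < 9.21, we fail to reject the null hypothesis — the data are consistent with the 12:3:1 ratio.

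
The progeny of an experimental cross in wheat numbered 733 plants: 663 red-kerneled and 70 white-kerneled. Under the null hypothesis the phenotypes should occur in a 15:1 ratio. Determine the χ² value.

13.622

Total ratio parts = 16. Expected numbers out of 733:
  red-kerneled: 733 × 15/16 = 687.1875
  white-kerneled: 733 × 1/16 = 45.8125
χ² = Σ (O − E)² / E
  red-kerneled: (663 − 687.1875)² / 687.1875 = 0.8513
  white-kerneled: (70 − 45.8125)² / 45.8125 = 12.7702
χ² = 0.8513 + 12.7702 = 13.6215 ≈ 13.622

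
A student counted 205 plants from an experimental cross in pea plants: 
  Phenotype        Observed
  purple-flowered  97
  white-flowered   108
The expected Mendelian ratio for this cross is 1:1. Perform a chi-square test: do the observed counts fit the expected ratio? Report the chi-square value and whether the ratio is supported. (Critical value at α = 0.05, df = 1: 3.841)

Under the 1:1 hypothesis (Σ ratio = 2, N = 205):
  purple-flowered: 205 × 1/2 = 102.5
  white-flowered: 205 × 1/2 = 102.5
χ² = Σ (O − E)² / E
  purple-flowered: (97 − 102.5)² / 102.5 = 0.2951
  white-flowered: (108 − 102.5)² / 102.5 = 0.2951
χ² = 0.2951 + 0.2951 = 0.5902 ≈ 0.590
Degrees of freedom = 2 − 1 = 1; critical value at α = 0.05 is 3.841.
Since 0.590 < 3.841, we fail to reject the null hypothesis — the data are consistent with the 1:1 ratio.

0.590; consistent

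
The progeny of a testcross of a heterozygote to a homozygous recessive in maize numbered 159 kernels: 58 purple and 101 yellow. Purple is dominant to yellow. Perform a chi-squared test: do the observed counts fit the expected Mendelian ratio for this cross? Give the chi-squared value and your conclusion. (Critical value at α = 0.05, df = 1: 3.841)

A testcross of a heterozygote (Aa × aa) gives a 1:1 phenotypic ratio.
Expected counts for N = 159 under a 1:1 ratio (total parts = 2):
  purple: 159 × 1/2 = 79.5
  yellow: 159 × 1/2 = 79.5
χ² = Σ (O − E)² / E
  purple: (58 − 79.5)² / 79.5 = 5.8145
  yellow: (101 − 79.5)² / 79.5 = 5.8145
χ² = 5.8145 + 5.8145 = 11.629
Degrees of freedom = 2 − 1 = 1; critical value at α = 0.05 is 3.841.
Since 11.629 > 3.841, we reject the null hypothesis — the data do not fit the 1:1 ratio.

11.629; not consistent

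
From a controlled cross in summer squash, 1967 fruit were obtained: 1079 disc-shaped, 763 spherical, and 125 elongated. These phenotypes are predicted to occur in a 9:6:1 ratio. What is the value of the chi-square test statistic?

Expected counts for N = 1967 under a 9:6:1 ratio (total parts = 16):
  disc-shaped: 1967 × 9/16 = 1106.4375
  spherical: 1967 × 6/16 = 737.625
  elongated: 1967 × 1/16 = 122.9375
χ² = Σ (O − E)² / E
  disc-shaped: (1079 − 1106.4375)² / 1106.4375 = 0.6804
  spherical: (763 − 737.625)² / 737.625 = 0.8729
  elongated: (125 − 122.9375)² / 122.9375 = 0.0346
χ² = 0.6804 + 0.8729 + 0.0346 = 1.5879 ≈ 1.588

1.588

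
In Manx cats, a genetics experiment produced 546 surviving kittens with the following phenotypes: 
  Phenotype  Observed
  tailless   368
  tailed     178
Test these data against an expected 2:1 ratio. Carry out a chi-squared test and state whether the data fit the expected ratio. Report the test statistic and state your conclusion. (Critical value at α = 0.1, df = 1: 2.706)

0.132; consistent

Under the 2:1 hypothesis (Σ ratio = 3, N = 546):
  tailless: 546 × 2/3 = 364
  tailed: 546 × 1/3 = 182
χ² = Σ (O − E)² / E
  tailless: (368 − 364)² / 364 = 0.0440
  tailed: (178 − 182)² / 182 = 0.0879
χ² = 0.0440 + 0.0879 = 0.1319 ≈ 0.132
Degrees of freedom = 2 − 1 = 1; critical value at α = 0.1 is 2.706.
Since 0.132 < 2.706, we fail to reject the null hypothesis — the data are consistent with the 2:1 ratio.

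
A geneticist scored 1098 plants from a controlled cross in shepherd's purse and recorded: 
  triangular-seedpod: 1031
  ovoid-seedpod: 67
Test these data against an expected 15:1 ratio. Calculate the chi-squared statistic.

0.041

Total ratio parts = 16. Expected numbers out of 1098:
  triangular-seedpod: 1098 × 15/16 = 1029.375
  ovoid-seedpod: 1098 × 1/16 = 68.625
χ² = Σ (O − E)² / E
  triangular-seedpod: (1031 − 1029.375)² / 1029.375 = 0.0026
  ovoid-seedpod: (67 − 68.625)² / 68.625 = 0.0385
χ² = 0.0026 + 0.0385 = 0.0411 ≈ 0.041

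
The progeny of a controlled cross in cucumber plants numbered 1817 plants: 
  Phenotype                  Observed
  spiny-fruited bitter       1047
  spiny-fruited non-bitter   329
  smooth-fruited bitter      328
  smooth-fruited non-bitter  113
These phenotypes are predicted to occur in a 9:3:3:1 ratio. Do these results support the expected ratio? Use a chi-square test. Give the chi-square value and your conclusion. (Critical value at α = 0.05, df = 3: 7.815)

1.485; consistent

Expected counts for N = 1817 under a 9:3:3:1 ratio (total parts = 16):
  spiny-fruited bitter: 1817 × 9/16 = 1022.0625
  spiny-fruited non-bitter: 1817 × 3/16 = 340.6875
  smooth-fruited bitter: 1817 × 3/16 = 340.6875
  smooth-fruited non-bitter: 1817 × 1/16 = 113.5625
χ² = Σ (O − E)² / E
  spiny-fruited bitter: (1047 − 1022.0625)² / 1022.0625 = 0.6085
  spiny-fruited non-bitter: (329 − 340.6875)² / 340.6875 = 0.4009
  smooth-fruited bitter: (328 − 340.6875)² / 340.6875 = 0.4725
  smooth-fruited non-bitter: (113 − 113.5625)² / 113.5625 = 0.0028
χ² = 0.6085 + 0.4009 + 0.4725 + 0.0028 = 1.4847 ≈ 1.485
Degrees of freedom = 4 − 1 = 3; critical value at α = 0.05 is 7.815.
Since 1.485 < 7.815, we fail to reject the null hypothesis — the data are consistent with the 9:3:3:1 ratio.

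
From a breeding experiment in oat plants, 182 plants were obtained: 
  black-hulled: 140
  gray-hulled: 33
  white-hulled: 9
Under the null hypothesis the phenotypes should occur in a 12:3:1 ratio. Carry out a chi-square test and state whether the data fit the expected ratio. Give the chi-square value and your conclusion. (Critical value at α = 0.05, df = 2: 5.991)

0.623; consistent

The 12:3:1 ratio has 16 parts, so with N = 182 the expected counts are:
  black-hulled: 182 × 12/16 = 136.5
  gray-hulled: 182 × 3/16 = 34.125
  white-hulled: 182 × 1/16 = 11.375
χ² = Σ (O − E)² / E
  black-hulled: (140 − 136.5)² / 136.5 = 0.0897
  gray-hulled: (33 − 34.125)² / 34.125 = 0.0371
  white-hulled: (9 − 11.375)² / 11.375 = 0.4959
χ² = 0.0897 + 0.0371 + 0.4959 = 0.6227 ≈ 0.623
Degrees of freedom = 3 − 1 = 2; critical value at α = 0.05 is 5.991.
Since 0.623 < 5.991, we fail to reject the null hypothesis — the data are consistent with the 12:3:1 ratio.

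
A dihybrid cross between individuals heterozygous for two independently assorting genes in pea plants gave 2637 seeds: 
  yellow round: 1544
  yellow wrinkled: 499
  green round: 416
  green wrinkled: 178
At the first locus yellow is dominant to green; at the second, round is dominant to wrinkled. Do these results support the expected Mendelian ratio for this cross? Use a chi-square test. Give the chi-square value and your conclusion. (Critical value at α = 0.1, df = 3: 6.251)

A dihybrid F₂ with independent assortment and complete dominance at both loci gives a 9:3:3:1 phenotypic ratio.
Under the 9:3:3:1 hypothesis (Σ ratio = 16, N = 2637):
  yellow round: 2637 × 9/16 = 1483.3125
  yellow wrinkled: 2637 × 3/16 = 494.4375
  green round: 2637 × 3/16 = 494.4375
  green wrinkled: 2637 × 1/16 = 164.8125
χ² = Σ (O − E)² / E
  yellow round: (1544 − 1483.3125)² / 1483.3125 = 2.4829
  yellow wrinkled: (499 − 494.4375)² / 494.4375 = 0.0421
  green round: (416 − 494.4375)² / 494.4375 = 12.4433
  green wrinkled: (178 − 164.8125)² / 164.8125 = 1.0552
χ² = 2.4829 + 0.0421 + 12.4433 + 1.0552 = 16.0235 ≈ 16.024
Degrees of freedom = 4 − 1 = 3; critical value at α = 0.1 is 6.251.
Since 16.024 > 6.251, we reject the null hypothesis — the data do not fit the 9:3:3:1 ratio.

16.024; not consistent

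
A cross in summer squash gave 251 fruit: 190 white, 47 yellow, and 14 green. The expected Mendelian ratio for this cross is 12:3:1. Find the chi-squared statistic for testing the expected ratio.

0.198

Total ratio parts = 16. Expected numbers out of 251:
  white: 251 × 12/16 = 188.25
  yellow: 251 × 3/16 = 47.0625
  green: 251 × 1/16 = 15.6875
χ² = Σ (O − E)² / E
  white: (190 − 188.25)² / 188.25 = 0.0163
  yellow: (47 − 47.0625)² / 47.0625 = 0.0001
  green: (14 − 15.6875)² / 15.6875 = 0.1815
χ² = 0.0163 + 0.0001 + 0.1815 = 0.1979 ≈ 0.198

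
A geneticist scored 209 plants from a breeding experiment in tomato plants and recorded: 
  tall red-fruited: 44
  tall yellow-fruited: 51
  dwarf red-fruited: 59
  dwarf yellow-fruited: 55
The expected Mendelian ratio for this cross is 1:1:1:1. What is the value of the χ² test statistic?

The 1:1:1:1 ratio has 4 parts, so with N = 209 the expected counts are:
  tall red-fruited: 209 × 1/4 = 52.25
  tall yellow-fruited: 209 × 1/4 = 52.25
  dwarf red-fruited: 209 × 1/4 = 52.25
  dwarf yellow-fruited: 209 × 1/4 = 52.25
χ² = Σ (O − E)² / E
  tall red-fruited: (44 − 52.25)² / 52.25 = 1.3026
  tall yellow-fruited: (51 − 52.25)² / 52.25 = 0.0299
  dwarf red-fruited: (59 − 52.25)² / 52.25 = 0.8720
  dwarf yellow-fruited: (55 − 52.25)² / 52.25 = 0.1447
χ² = 1.3026 + 0.0299 + 0.8720 + 0.1447 = 2.3492 ≈ 2.349

2.349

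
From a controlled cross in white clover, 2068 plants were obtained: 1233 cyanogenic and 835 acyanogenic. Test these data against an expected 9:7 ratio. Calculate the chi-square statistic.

Expected counts for N = 2068 under a 9:7 ratio (total parts = 16):
  cyanogenic: 2068 × 9/16 = 1163.25
  acyanogenic: 2068 × 7/16 = 904.75
χ² = Σ (O − E)² / E
  cyanogenic: (1233 − 1163.25)² / 1163.25 = 4.1823
  acyanogenic: (835 − 904.75)² / 904.75 = 5.3772
χ² = 4.1823 + 5.3772 = 9.5595 ≈ 9.560

9.560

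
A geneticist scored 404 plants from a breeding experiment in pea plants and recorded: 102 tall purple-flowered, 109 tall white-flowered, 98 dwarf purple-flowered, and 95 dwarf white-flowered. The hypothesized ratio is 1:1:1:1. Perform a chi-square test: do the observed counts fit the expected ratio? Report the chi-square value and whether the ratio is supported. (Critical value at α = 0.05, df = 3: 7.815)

1.089; consistent

Total ratio parts = 4. Expected numbers out of 404:
  tall purple-flowered: 404 × 1/4 = 101
  tall white-flowered: 404 × 1/4 = 101
  dwarf purple-flowered: 404 × 1/4 = 101
  dwarf white-flowered: 404 × 1/4 = 101
χ² = Σ (O − E)² / E
  tall purple-flowered: (102 − 101)² / 101 = 0.0099
  tall white-flowered: (109 − 101)² / 101 = 0.6337
  dwarf purple-flowered: (98 − 101)² / 101 = 0.0891
  dwarf white-flowered: (95 − 101)² / 101 = 0.3564
χ² = 0.0099 + 0.6337 + 0.0891 + 0.3564 = 1.0891 ≈ 1.089
Degrees of freedom = 4 − 1 = 3; critical value at α = 0.05 is 7.815.
Since 1.089 < 7.815, we fail to reject the null hypothesis — the data are consistent with the 1:1:1:1 ratio.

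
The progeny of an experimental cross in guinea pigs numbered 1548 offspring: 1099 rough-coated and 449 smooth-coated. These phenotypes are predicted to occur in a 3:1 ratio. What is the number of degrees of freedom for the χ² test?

A goodness-of-fit test with 2 phenotype classes has df = 2 − 1 = 1.

1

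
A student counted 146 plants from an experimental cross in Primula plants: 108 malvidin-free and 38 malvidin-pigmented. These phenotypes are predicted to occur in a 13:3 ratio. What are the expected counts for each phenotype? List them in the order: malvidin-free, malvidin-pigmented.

Total ratio parts = 16. Expected numbers out of 146:
  malvidin-free: 146 × 13/16 = 118.625
  malvidin-pigmented: 146 × 3/16 = 27.375

118.625, 27.375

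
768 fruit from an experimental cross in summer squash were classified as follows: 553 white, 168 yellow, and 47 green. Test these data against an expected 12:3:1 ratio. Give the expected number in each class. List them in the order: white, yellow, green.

576, 144, 48

Under the 12:3:1 hypothesis (Σ ratio = 16, N = 768):
  white: 768 × 12/16 = 576
  yellow: 768 × 3/16 = 144
  green: 768 × 1/16 = 48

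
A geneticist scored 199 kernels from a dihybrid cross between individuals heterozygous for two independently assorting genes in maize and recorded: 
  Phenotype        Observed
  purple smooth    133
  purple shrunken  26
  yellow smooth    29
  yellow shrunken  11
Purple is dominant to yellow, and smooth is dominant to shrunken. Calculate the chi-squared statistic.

A dihybrid F₂ with independent assortment and complete dominance at both loci gives a 9:3:3:1 phenotypic ratio.
Expected counts for N = 199 under a 9:3:3:1 ratio (total parts = 16):
  purple smooth: 199 × 9/16 = 111.9375
  purple shrunken: 199 × 3/16 = 37.3125
  yellow smooth: 199 × 3/16 = 37.3125
  yellow shrunken: 199 × 1/16 = 12.4375
χ² = Σ (O − E)² / E
  purple smooth: (133 − 111.9375)² / 111.9375 = 3.9632
  purple shrunken: (26 − 37.3125)² / 37.3125 = 3.4298
  yellow smooth: (29 − 37.3125)² / 37.3125 = 1.8519
  yellow shrunken: (11 − 12.4375)² / 12.4375 = 0.1661
χ² = 3.9632 + 3.4298 + 1.8519 + 0.1661 = 9.411

9.411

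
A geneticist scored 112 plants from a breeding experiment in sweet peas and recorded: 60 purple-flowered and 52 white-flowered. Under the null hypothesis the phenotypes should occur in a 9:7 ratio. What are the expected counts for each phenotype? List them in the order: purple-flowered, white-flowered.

Expected counts for N = 112 under a 9:7 ratio (total parts = 16):
  purple-flowered: 112 × 9/16 = 63
  white-flowered: 112 × 7/16 = 49

63, 49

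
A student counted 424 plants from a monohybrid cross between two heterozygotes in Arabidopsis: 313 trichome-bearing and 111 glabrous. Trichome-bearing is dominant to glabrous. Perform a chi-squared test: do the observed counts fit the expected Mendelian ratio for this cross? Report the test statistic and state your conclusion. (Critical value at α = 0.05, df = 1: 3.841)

0.314; consistent

For a monohybrid cross between heterozygotes with complete dominance, the expected phenotypic ratio is 3:1.
Expected counts for N = 424 under a 3:1 ratio (total parts = 4):
  trichome-bearing: 424 × 3/4 = 318
  glabrous: 424 × 1/4 = 106
χ² = Σ (O − E)² / E
  trichome-bearing: (313 − 318)² / 318 = 0.0786
  glabrous: (111 − 106)² / 106 = 0.2358
χ² = 0.0786 + 0.2358 = 0.3144 ≈ 0.314
Degrees of freedom = 2 − 1 = 1; critical value at α = 0.05 is 3.841.
Since 0.314 < 3.841, we fail to reject the null hypothesis — the data are consistent with the 3:1 ratio.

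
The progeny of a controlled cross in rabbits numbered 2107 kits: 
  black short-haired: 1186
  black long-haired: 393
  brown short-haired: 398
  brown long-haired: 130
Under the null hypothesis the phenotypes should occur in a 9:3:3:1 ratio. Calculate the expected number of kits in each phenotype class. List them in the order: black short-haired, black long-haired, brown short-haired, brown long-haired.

Total ratio parts = 16. Expected numbers out of 2107:
  black short-haired: 2107 × 9/16 = 1185.1875
  black long-haired: 2107 × 3/16 = 395.0625
  brown short-haired: 2107 × 3/16 = 395.0625
  brown long-haired: 2107 × 1/16 = 131.6875

1185.1875, 395.0625, 395.0625, 131.6875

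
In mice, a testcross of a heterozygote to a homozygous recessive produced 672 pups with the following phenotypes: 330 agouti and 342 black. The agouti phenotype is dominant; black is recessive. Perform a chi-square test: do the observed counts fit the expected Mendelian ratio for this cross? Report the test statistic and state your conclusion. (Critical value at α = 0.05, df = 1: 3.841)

A testcross of a heterozygote (Aa × aa) gives a 1:1 phenotypic ratio.
Under the 1:1 hypothesis (Σ ratio = 2, N = 672):
  agouti: 672 × 1/2 = 336
  black: 672 × 1/2 = 336
χ² = Σ (O − E)² / E
  agouti: (330 − 336)² / 336 = 0.1071
  black: (342 − 336)² / 336 = 0.1071
χ² = 0.1071 + 0.1071 = 0.2142 ≈ 0.214
Degrees of freedom = 2 − 1 = 1; critical value at α = 0.05 is 3.841.
Since 0.214 < 3.841, we fail to reject the null hypothesis — the data are consistent with the 1:1 ratio.

0.214; consistent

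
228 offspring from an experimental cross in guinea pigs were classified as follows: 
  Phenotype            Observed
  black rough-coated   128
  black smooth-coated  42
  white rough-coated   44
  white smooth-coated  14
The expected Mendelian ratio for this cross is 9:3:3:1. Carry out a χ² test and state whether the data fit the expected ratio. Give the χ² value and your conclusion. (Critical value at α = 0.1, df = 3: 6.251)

0.055; consistent

The 9:3:3:1 ratio has 16 parts, so with N = 228 the expected counts are:
  black rough-coated: 228 × 9/16 = 128.25
  black smooth-coated: 228 × 3/16 = 42.75
  white rough-coated: 228 × 3/16 = 42.75
  white smooth-coated: 228 × 1/16 = 14.25
χ² = Σ (O − E)² / E
  black rough-coated: (128 − 128.25)² / 128.25 = 0.0005
  black smooth-coated: (42 − 42.75)² / 42.75 = 0.0132
  white rough-coated: (44 − 42.75)² / 42.75 = 0.0365
  white smooth-coated: (14 − 14.25)² / 14.25 = 0.0044
χ² = 0.0005 + 0.0132 + 0.0365 + 0.0044 = 0.0546 ≈ 0.055
Degrees of freedom = 4 − 1 = 3; critical value at α = 0.1 is 6.251.
Since 0.055 < 6.251, we fail to reject the null hypothesis — the data are consistent with the 9:3:3:1 ratio.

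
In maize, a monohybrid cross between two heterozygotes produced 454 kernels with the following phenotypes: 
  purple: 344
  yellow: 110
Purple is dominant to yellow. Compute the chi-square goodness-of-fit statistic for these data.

For a monohybrid cross between heterozygotes with complete dominance, the expected phenotypic ratio is 3:1.
Under the 3:1 hypothesis (Σ ratio = 4, N = 454):
  purple: 454 × 3/4 = 340.5
  yellow: 454 × 1/4 = 113.5
χ² = Σ (O − E)² / E
  purple: (344 − 340.5)² / 340.5 = 0.0360
  yellow: (110 − 113.5)² / 113.5 = 0.1079
χ² = 0.0360 + 0.1079 = 0.1439 ≈ 0.144

0.144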